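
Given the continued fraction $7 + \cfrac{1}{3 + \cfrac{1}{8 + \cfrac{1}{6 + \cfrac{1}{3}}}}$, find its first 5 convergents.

7/1, 22/3, 183/25, 1120/153, 3543/484

Using the convergent recurrence p_i = a_i*p_{i-1} + p_{i-2}, q_i = a_i*q_{i-1} + q_{i-2} with p_{-2}=0, p_{-1}=1, q_{-2}=1, q_{-1}=0:
  i=0: a_0=7, p_0 = 7*1 + 0 = 7, q_0 = 7*0 + 1 = 1.
  i=1: a_1=3, p_1 = 3*7 + 1 = 22, q_1 = 3*1 + 0 = 3.
  i=2: a_2=8, p_2 = 8*22 + 7 = 183, q_2 = 8*3 + 1 = 25.
  i=3: a_3=6, p_3 = 6*183 + 22 = 1120, q_3 = 6*25 + 3 = 153.
  i=4: a_4=3, p_4 = 3*1120 + 183 = 3543, q_4 = 3*153 + 25 = 484.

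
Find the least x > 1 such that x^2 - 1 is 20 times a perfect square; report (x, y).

(x, y) = (9, 2)

First expand sqrt(20) as a continued fraction. With x_i = (sqrt(20) + m_i)/d_i and (m_0, d_0) = (0, 1): a_0 = floor(sqrt(20)) = 4, since 4^2 = 16 <= 20 < 25 = 5^2.
Iterate m_{i+1} = d_i*a_i - m_i, d_{i+1} = (20 - m_{i+1}^2)/d_i, a_{i+1} = floor((a_0 + m_{i+1})/d_{i+1}):
  m_1 = 1*4 - 0 = 4, d_1 = (20 - 4^2)/1 = 4/1 = 4, a_1 = floor((4 + 4)/4) = 2.
  m_2 = 4*2 - 4 = 4, d_2 = (20 - 4^2)/4 = 4/4 = 1, a_2 = floor((4 + 4)/1) = 8.
  m_3 = 1*8 - 4 = 4, d_3 = (20 - 4^2)/1 = 4/1 = 4: (m_3, d_3) = (m_1, d_1) = (4, 4), so from here the quotients repeat a_1, a_2; the period length is 2.
So sqrt(20) = [4; (2, 8)] with period length k = 2.
k is even, so the fundamental solution of x^2 - 20y^2 = 1 is (p_{k-1}, q_{k-1}) = (p_1, q_1); compute convergents through index 1.
Convergents (p_i = a_i*p_{i-1} + p_{i-2}, q_i = a_i*q_{i-1} + q_{i-2} with p_{-2}=0, p_{-1}=1, q_{-2}=1, q_{-1}=0):
  i=0: a_0=4, p_0 = 4*1 + 0 = 4, q_0 = 4*0 + 1 = 1.
  i=1: a_1=2, p_1 = 2*4 + 1 = 9, q_1 = 2*1 + 0 = 2.
Check: 9^2 - 20*2^2 = 81 - 80 = 1, so (x, y) = (9, 2) solves the equation, and by the theorem it is the least positive solution.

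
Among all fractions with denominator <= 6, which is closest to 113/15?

Expand x = 113/15 as a continued fraction with the Euclidean algorithm:
  113 = 7*15 + 8, so a_0 = 7.
  15 = 1*8 + 7, so a_1 = 1.
  8 = 1*7 + 1, so a_2 = 1.
  7 = 7*1 + 0, so a_3 = 7.
so x = [7; 1, 1, 7].
Convergents (p_i = a_i*p_{i-1} + p_{i-2}, q_i = a_i*q_{i-1} + q_{i-2} with p_{-2}=0, p_{-1}=1, q_{-2}=1, q_{-1}=0), until the denominator exceeds 6:
  i=0: a_0=7, p_0 = 7*1 + 0 = 7, q_0 = 7*0 + 1 = 1.
  i=1: a_1=1, p_1 = 1*7 + 1 = 8, q_1 = 1*1 + 0 = 1.
  i=2: a_2=1, p_2 = 1*8 + 7 = 15, q_2 = 1*1 + 1 = 2.
  i=3: a_3=7, p_3 = 7*15 + 8 = 113, q_3 = 7*2 + 1 = 15.
q_3 = 15 > 6, so the last convergent with denominator <= 6 is p_2/q_2 = 15/2.
The closest fraction with denominator <= 6 is either p_2/q_2 or the intermediate fraction (k*p_2 + p_1)/(k*q_2 + q_1) with the largest k >= 1 whose denominator stays <= 6; these approach x as k grows, and every other convergent or intermediate fraction in range is farther away.
Largest k: floor((6 - q_1)/q_2) = floor((6 - 1)/2) = 2.
That gives (2*15 + 8)/(2*2 + 1) = 38/5.
Compare the errors: |x - 15/2| = |113*2 - 15*15|/(15*2) = 1/30, and |x - 38/5| = |113*5 - 38*15|/(15*5) = 5/75.
Cross-multiplying, 1*75 = 75 < 150 = 5*30, so 1/30 is smaller: the convergent 15/2 is closer to x than 38/5.

15/2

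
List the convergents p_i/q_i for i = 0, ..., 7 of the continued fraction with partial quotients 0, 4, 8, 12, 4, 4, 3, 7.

Using the convergent recurrence p_i = a_i*p_{i-1} + p_{i-2}, q_i = a_i*q_{i-1} + q_{i-2} with p_{-2}=0, p_{-1}=1, q_{-2}=1, q_{-1}=0:
  i=0: a_0=0, p_0 = 0*1 + 0 = 0, q_0 = 0*0 + 1 = 1.
  i=1: a_1=4, p_1 = 4*0 + 1 = 1, q_1 = 4*1 + 0 = 4.
  i=2: a_2=8, p_2 = 8*1 + 0 = 8, q_2 = 8*4 + 1 = 33.
  i=3: a_3=12, p_3 = 12*8 + 1 = 97, q_3 = 12*33 + 4 = 400.
  i=4: a_4=4, p_4 = 4*97 + 8 = 396, q_4 = 4*400 + 33 = 1633.
  i=5: a_5=4, p_5 = 4*396 + 97 = 1681, q_5 = 4*1633 + 400 = 6932.
  i=6: a_6=3, p_6 = 3*1681 + 396 = 5439, q_6 = 3*6932 + 1633 = 22429.
  i=7: a_7=7, p_7 = 7*5439 + 1681 = 39754, q_7 = 7*22429 + 6932 = 163935.

0/1, 1/4, 8/33, 97/400, 396/1633, 1681/6932, 5439/22429, 39754/163935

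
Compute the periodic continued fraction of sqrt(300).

Write x_i = (sqrt(300) + m_i)/d_i with (m_0, d_0) = (0, 1). a_0 = floor(sqrt(300)) = 17, since 17^2 = 289 <= 300 < 324 = 18^2.
Iterate m_{i+1} = d_i*a_i - m_i, d_{i+1} = (300 - m_{i+1}^2)/d_i, a_{i+1} = floor((a_0 + m_{i+1})/d_{i+1}):
  m_1 = 1*17 - 0 = 17, d_1 = (300 - 17^2)/1 = 11/1 = 11, a_1 = floor((17 + 17)/11) = 3.
  m_2 = 11*3 - 17 = 16, d_2 = (300 - 16^2)/11 = 44/11 = 4, a_2 = floor((17 + 16)/4) = 8.
  m_3 = 4*8 - 16 = 16, d_3 = (300 - 16^2)/4 = 44/4 = 11, a_3 = floor((17 + 16)/11) = 3.
  m_4 = 11*3 - 16 = 17, d_4 = (300 - 17^2)/11 = 11/11 = 1, a_4 = floor((17 + 17)/1) = 34.
  m_5 = 1*34 - 17 = 17, d_5 = (300 - 17^2)/1 = 11/1 = 11: (m_5, d_5) = (m_1, d_1) = (17, 11), so from here the quotients repeat a_1, ..., a_4; the period length is 4.
Hence the expansion of sqrt(300) is a_0 = 17 followed by the repeating block 3, 8, 3, 34 (period 4).

[17; (3, 8, 3, 34)]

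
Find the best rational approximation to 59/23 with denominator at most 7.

18/7

Expand x = 59/23 as a continued fraction with the Euclidean algorithm:
  59 = 2*23 + 13, so a_0 = 2.
  23 = 1*13 + 10, so a_1 = 1.
  13 = 1*10 + 3, so a_2 = 1.
  10 = 3*3 + 1, so a_3 = 3.
  3 = 3*1 + 0, so a_4 = 3.
so x = [2; 1, 1, 3, 3].
Convergents (p_i = a_i*p_{i-1} + p_{i-2}, q_i = a_i*q_{i-1} + q_{i-2} with p_{-2}=0, p_{-1}=1, q_{-2}=1, q_{-1}=0), until the denominator exceeds 7:
  i=0: a_0=2, p_0 = 2*1 + 0 = 2, q_0 = 2*0 + 1 = 1.
  i=1: a_1=1, p_1 = 1*2 + 1 = 3, q_1 = 1*1 + 0 = 1.
  i=2: a_2=1, p_2 = 1*3 + 2 = 5, q_2 = 1*1 + 1 = 2.
  i=3: a_3=3, p_3 = 3*5 + 3 = 18, q_3 = 3*2 + 1 = 7.
  i=4: a_4=3, p_4 = 3*18 + 5 = 59, q_4 = 3*7 + 2 = 23.
q_4 = 23 > 7, so the last convergent with denominator <= 7 is p_3/q_3 = 18/7.
The closest fraction with denominator <= 7 is either p_3/q_3 or the intermediate fraction (k*p_3 + p_2)/(k*q_3 + q_2) with the largest k >= 1 whose denominator stays <= 7; these approach x as k grows, and every other convergent or intermediate fraction in range is farther away.
Largest k: floor((7 - q_2)/q_3) = floor((7 - 2)/7) = 0.
Since k = 0, no intermediate fraction beyond p_3/q_3 has denominator <= 7, so the convergent 18/7 is the closest (its error is |59*7 - 18*23|/(23*7) = 1/161).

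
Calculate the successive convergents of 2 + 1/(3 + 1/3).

Using the convergent recurrence p_i = a_i*p_{i-1} + p_{i-2}, q_i = a_i*q_{i-1} + q_{i-2} with p_{-2}=0, p_{-1}=1, q_{-2}=1, q_{-1}=0:
  i=0: a_0=2, p_0 = 2*1 + 0 = 2, q_0 = 2*0 + 1 = 1.
  i=1: a_1=3, p_1 = 3*2 + 1 = 7, q_1 = 3*1 + 0 = 3.
  i=2: a_2=3, p_2 = 3*7 + 2 = 23, q_2 = 3*3 + 1 = 10.

2/1, 7/3, 23/10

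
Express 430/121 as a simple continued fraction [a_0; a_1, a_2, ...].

Run the Euclidean algorithm on 430 and 121; the successive quotients are the partial quotients a_0, a_1, ... (each step inverts the fractional part left over by the previous one):
  430 = 3*121 + 67, so a_0 = 3.
  121 = 1*67 + 54, so a_1 = 1.
  67 = 1*54 + 13, so a_2 = 1.
  54 = 4*13 + 2, so a_3 = 4.
  13 = 6*2 + 1, so a_4 = 6.
  2 = 2*1 + 0, so a_5 = 2.
The remainder reaches 0 after 6 divisions, so the expansion has 6 partial quotients, read off in order.

[3; 1, 1, 4, 6, 2]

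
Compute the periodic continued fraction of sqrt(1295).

Write x_i = (sqrt(1295) + m_i)/d_i with (m_0, d_0) = (0, 1). a_0 = floor(sqrt(1295)) = 35, since 35^2 = 1225 <= 1295 < 1296 = 36^2.
Iterate m_{i+1} = d_i*a_i - m_i, d_{i+1} = (1295 - m_{i+1}^2)/d_i, a_{i+1} = floor((a_0 + m_{i+1})/d_{i+1}):
  m_1 = 1*35 - 0 = 35, d_1 = (1295 - 35^2)/1 = 70/1 = 70, a_1 = floor((35 + 35)/70) = 1.
  m_2 = 70*1 - 35 = 35, d_2 = (1295 - 35^2)/70 = 70/70 = 1, a_2 = floor((35 + 35)/1) = 70.
  m_3 = 1*70 - 35 = 35, d_3 = (1295 - 35^2)/1 = 70/1 = 70: (m_3, d_3) = (m_1, d_1) = (35, 70), so from here the quotients repeat a_1, a_2; the period length is 2.
Hence the expansion of sqrt(1295) is a_0 = 35 followed by the repeating block 1, 70 (period 2).

[35; (1, 70)]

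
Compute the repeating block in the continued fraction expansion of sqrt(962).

[31; (62)]

Write x_i = (sqrt(962) + m_i)/d_i with (m_0, d_0) = (0, 1). a_0 = floor(sqrt(962)) = 31, since 31^2 = 961 <= 962 < 1024 = 32^2.
Iterate m_{i+1} = d_i*a_i - m_i, d_{i+1} = (962 - m_{i+1}^2)/d_i, a_{i+1} = floor((a_0 + m_{i+1})/d_{i+1}):
  m_1 = 1*31 - 0 = 31, d_1 = (962 - 31^2)/1 = 1/1 = 1, a_1 = floor((31 + 31)/1) = 62.
  m_2 = 1*62 - 31 = 31, d_2 = (962 - 31^2)/1 = 1/1 = 1: (m_2, d_2) = (m_1, d_1) = (31, 1), so from here the quotient a_1 repeats; the period length is 1.
Hence the expansion of sqrt(962) is a_0 = 31 followed by the repeating block 62 (period 1).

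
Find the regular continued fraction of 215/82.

Run the Euclidean algorithm on 215 and 82; the successive quotients are the partial quotients a_0, a_1, ... (each step inverts the fractional part left over by the previous one):
  215 = 2*82 + 51, so a_0 = 2.
  82 = 1*51 + 31, so a_1 = 1.
  51 = 1*31 + 20, so a_2 = 1.
  31 = 1*20 + 11, so a_3 = 1.
  20 = 1*11 + 9, so a_4 = 1.
  11 = 1*9 + 2, so a_5 = 1.
  9 = 4*2 + 1, so a_6 = 4.
  2 = 2*1 + 0, so a_7 = 2.
The remainder reaches 0 after 8 divisions, so the expansion has 8 partial quotients, read off in order.

[2; 1, 1, 1, 1, 1, 4, 2]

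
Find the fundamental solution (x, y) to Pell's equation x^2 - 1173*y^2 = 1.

(x, y) = (137, 4)

First expand sqrt(1173) as a continued fraction. With x_i = (sqrt(1173) + m_i)/d_i and (m_0, d_0) = (0, 1): a_0 = floor(sqrt(1173)) = 34, since 34^2 = 1156 <= 1173 < 1225 = 35^2.
Iterate m_{i+1} = d_i*a_i - m_i, d_{i+1} = (1173 - m_{i+1}^2)/d_i, a_{i+1} = floor((a_0 + m_{i+1})/d_{i+1}):
  m_1 = 1*34 - 0 = 34, d_1 = (1173 - 34^2)/1 = 17/1 = 17, a_1 = floor((34 + 34)/17) = 4.
  m_2 = 17*4 - 34 = 34, d_2 = (1173 - 34^2)/17 = 17/17 = 1, a_2 = floor((34 + 34)/1) = 68.
  m_3 = 1*68 - 34 = 34, d_3 = (1173 - 34^2)/1 = 17/1 = 17: (m_3, d_3) = (m_1, d_1) = (34, 17), so from here the quotients repeat a_1, a_2; the period length is 2.
So sqrt(1173) = [34; (4, 68)] with period length k = 2.
k is even, so the fundamental solution of x^2 - 1173y^2 = 1 is (p_{k-1}, q_{k-1}) = (p_1, q_1); compute convergents through index 1.
Convergents (p_i = a_i*p_{i-1} + p_{i-2}, q_i = a_i*q_{i-1} + q_{i-2} with p_{-2}=0, p_{-1}=1, q_{-2}=1, q_{-1}=0):
  i=0: a_0=34, p_0 = 34*1 + 0 = 34, q_0 = 34*0 + 1 = 1.
  i=1: a_1=4, p_1 = 4*34 + 1 = 137, q_1 = 4*1 + 0 = 4.
Check: 137^2 - 1173*4^2 = 18769 - 18768 = 1, so (x, y) = (137, 4) solves the equation, and by the theorem it is the least positive solution.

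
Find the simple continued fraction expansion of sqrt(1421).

[37; (1, 2, 3, 2, 3, 2, 1, 74)]

Write x_i = (sqrt(1421) + m_i)/d_i with (m_0, d_0) = (0, 1). a_0 = floor(sqrt(1421)) = 37, since 37^2 = 1369 <= 1421 < 1444 = 38^2.
Iterate m_{i+1} = d_i*a_i - m_i, d_{i+1} = (1421 - m_{i+1}^2)/d_i, a_{i+1} = floor((a_0 + m_{i+1})/d_{i+1}):
  m_1 = 1*37 - 0 = 37, d_1 = (1421 - 37^2)/1 = 52/1 = 52, a_1 = floor((37 + 37)/52) = 1.
  m_2 = 52*1 - 37 = 15, d_2 = (1421 - 15^2)/52 = 1196/52 = 23, a_2 = floor((37 + 15)/23) = 2.
  m_3 = 23*2 - 15 = 31, d_3 = (1421 - 31^2)/23 = 460/23 = 20, a_3 = floor((37 + 31)/20) = 3.
  m_4 = 20*3 - 31 = 29, d_4 = (1421 - 29^2)/20 = 580/20 = 29, a_4 = floor((37 + 29)/29) = 2.
  m_5 = 29*2 - 29 = 29, d_5 = (1421 - 29^2)/29 = 580/29 = 20, a_5 = floor((37 + 29)/20) = 3.
  m_6 = 20*3 - 29 = 31, d_6 = (1421 - 31^2)/20 = 460/20 = 23, a_6 = floor((37 + 31)/23) = 2.
  m_7 = 23*2 - 31 = 15, d_7 = (1421 - 15^2)/23 = 1196/23 = 52, a_7 = floor((37 + 15)/52) = 1.
  m_8 = 52*1 - 15 = 37, d_8 = (1421 - 37^2)/52 = 52/52 = 1, a_8 = floor((37 + 37)/1) = 74.
  m_9 = 1*74 - 37 = 37, d_9 = (1421 - 37^2)/1 = 52/1 = 52: (m_9, d_9) = (m_1, d_1) = (37, 52), so from here the quotients repeat a_1, ..., a_8; the period length is 8.
Hence the expansion of sqrt(1421) is a_0 = 37 followed by the repeating block 1, 2, 3, 2, 3, 2, 1, 74 (period 8).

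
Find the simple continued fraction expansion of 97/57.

Run the Euclidean algorithm on 97 and 57; the successive quotients are the partial quotients a_0, a_1, ... (each step inverts the fractional part left over by the previous one):
  97 = 1*57 + 40, so a_0 = 1.
  57 = 1*40 + 17, so a_1 = 1.
  40 = 2*17 + 6, so a_2 = 2.
  17 = 2*6 + 5, so a_3 = 2.
  6 = 1*5 + 1, so a_4 = 1.
  5 = 5*1 + 0, so a_5 = 5.
The remainder reaches 0 after 6 divisions, so the expansion has 6 partial quotients, read off in order.

[1; 1, 2, 2, 1, 5]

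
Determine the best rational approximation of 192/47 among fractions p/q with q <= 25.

Expand x = 192/47 as a continued fraction with the Euclidean algorithm:
  192 = 4*47 + 4, so a_0 = 4.
  47 = 11*4 + 3, so a_1 = 11.
  4 = 1*3 + 1, so a_2 = 1.
  3 = 3*1 + 0, so a_3 = 3.
so x = [4; 11, 1, 3].
Convergents (p_i = a_i*p_{i-1} + p_{i-2}, q_i = a_i*q_{i-1} + q_{i-2} with p_{-2}=0, p_{-1}=1, q_{-2}=1, q_{-1}=0), until the denominator exceeds 25:
  i=0: a_0=4, p_0 = 4*1 + 0 = 4, q_0 = 4*0 + 1 = 1.
  i=1: a_1=11, p_1 = 11*4 + 1 = 45, q_1 = 11*1 + 0 = 11.
  i=2: a_2=1, p_2 = 1*45 + 4 = 49, q_2 = 1*11 + 1 = 12.
  i=3: a_3=3, p_3 = 3*49 + 45 = 192, q_3 = 3*12 + 11 = 47.
q_3 = 47 > 25, so the last convergent with denominator <= 25 is p_2/q_2 = 49/12.
The closest fraction with denominator <= 25 is either p_2/q_2 or the intermediate fraction (k*p_2 + p_1)/(k*q_2 + q_1) with the largest k >= 1 whose denominator stays <= 25; these approach x as k grows, and every other convergent or intermediate fraction in range is farther away.
Largest k: floor((25 - q_1)/q_2) = floor((25 - 11)/12) = 1.
That gives (1*49 + 45)/(1*12 + 11) = 94/23.
Compare the errors: |x - 49/12| = |192*12 - 49*47|/(47*12) = 1/564, and |x - 94/23| = |192*23 - 94*47|/(47*23) = 2/1081.
Cross-multiplying, 1*1081 = 1081 < 1128 = 2*564, so 1/564 is smaller: the convergent 49/12 is closer to x than 94/23.

49/12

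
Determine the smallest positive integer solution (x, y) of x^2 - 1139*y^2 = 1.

(x, y) = (135, 4)

First expand sqrt(1139) as a continued fraction. With x_i = (sqrt(1139) + m_i)/d_i and (m_0, d_0) = (0, 1): a_0 = floor(sqrt(1139)) = 33, since 33^2 = 1089 <= 1139 < 1156 = 34^2.
Iterate m_{i+1} = d_i*a_i - m_i, d_{i+1} = (1139 - m_{i+1}^2)/d_i, a_{i+1} = floor((a_0 + m_{i+1})/d_{i+1}):
  m_1 = 1*33 - 0 = 33, d_1 = (1139 - 33^2)/1 = 50/1 = 50, a_1 = floor((33 + 33)/50) = 1.
  m_2 = 50*1 - 33 = 17, d_2 = (1139 - 17^2)/50 = 850/50 = 17, a_2 = floor((33 + 17)/17) = 2.
  m_3 = 17*2 - 17 = 17, d_3 = (1139 - 17^2)/17 = 850/17 = 50, a_3 = floor((33 + 17)/50) = 1.
  m_4 = 50*1 - 17 = 33, d_4 = (1139 - 33^2)/50 = 50/50 = 1, a_4 = floor((33 + 33)/1) = 66.
  m_5 = 1*66 - 33 = 33, d_5 = (1139 - 33^2)/1 = 50/1 = 50: (m_5, d_5) = (m_1, d_1) = (33, 50), so from here the quotients repeat a_1, ..., a_4; the period length is 4.
So sqrt(1139) = [33; (1, 2, 1, 66)] with period length k = 4.
k is even, so the fundamental solution of x^2 - 1139y^2 = 1 is (p_{k-1}, q_{k-1}) = (p_3, q_3); compute convergents through index 3.
Convergents (p_i = a_i*p_{i-1} + p_{i-2}, q_i = a_i*q_{i-1} + q_{i-2} with p_{-2}=0, p_{-1}=1, q_{-2}=1, q_{-1}=0):
  i=0: a_0=33, p_0 = 33*1 + 0 = 33, q_0 = 33*0 + 1 = 1.
  i=1: a_1=1, p_1 = 1*33 + 1 = 34, q_1 = 1*1 + 0 = 1.
  i=2: a_2=2, p_2 = 2*34 + 33 = 101, q_2 = 2*1 + 1 = 3.
  i=3: a_3=1, p_3 = 1*101 + 34 = 135, q_3 = 1*3 + 1 = 4.
Check: 135^2 - 1139*4^2 = 18225 - 18224 = 1, so (x, y) = (135, 4) solves the equation, and by the theorem it is the least positive solution.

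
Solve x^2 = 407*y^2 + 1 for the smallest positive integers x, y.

First expand sqrt(407) as a continued fraction. With x_i = (sqrt(407) + m_i)/d_i and (m_0, d_0) = (0, 1): a_0 = floor(sqrt(407)) = 20, since 20^2 = 400 <= 407 < 441 = 21^2.
Iterate m_{i+1} = d_i*a_i - m_i, d_{i+1} = (407 - m_{i+1}^2)/d_i, a_{i+1} = floor((a_0 + m_{i+1})/d_{i+1}):
  m_1 = 1*20 - 0 = 20, d_1 = (407 - 20^2)/1 = 7/1 = 7, a_1 = floor((20 + 20)/7) = 5.
  m_2 = 7*5 - 20 = 15, d_2 = (407 - 15^2)/7 = 182/7 = 26, a_2 = floor((20 + 15)/26) = 1.
  m_3 = 26*1 - 15 = 11, d_3 = (407 - 11^2)/26 = 286/26 = 11, a_3 = floor((20 + 11)/11) = 2.
  m_4 = 11*2 - 11 = 11, d_4 = (407 - 11^2)/11 = 286/11 = 26, a_4 = floor((20 + 11)/26) = 1.
  m_5 = 26*1 - 11 = 15, d_5 = (407 - 15^2)/26 = 182/26 = 7, a_5 = floor((20 + 15)/7) = 5.
  m_6 = 7*5 - 15 = 20, d_6 = (407 - 20^2)/7 = 7/7 = 1, a_6 = floor((20 + 20)/1) = 40.
  m_7 = 1*40 - 20 = 20, d_7 = (407 - 20^2)/1 = 7/1 = 7: (m_7, d_7) = (m_1, d_1) = (20, 7), so from here the quotients repeat a_1, ..., a_6; the period length is 6.
So sqrt(407) = [20; (5, 1, 2, 1, 5, 40)] with period length k = 6.
k is even, so the fundamental solution of x^2 - 407y^2 = 1 is (p_{k-1}, q_{k-1}) = (p_5, q_5); compute convergents through index 5.
Convergents (p_i = a_i*p_{i-1} + p_{i-2}, q_i = a_i*q_{i-1} + q_{i-2} with p_{-2}=0, p_{-1}=1, q_{-2}=1, q_{-1}=0):
  i=0: a_0=20, p_0 = 20*1 + 0 = 20, q_0 = 20*0 + 1 = 1.
  i=1: a_1=5, p_1 = 5*20 + 1 = 101, q_1 = 5*1 + 0 = 5.
  i=2: a_2=1, p_2 = 1*101 + 20 = 121, q_2 = 1*5 + 1 = 6.
  i=3: a_3=2, p_3 = 2*121 + 101 = 343, q_3 = 2*6 + 5 = 17.
  i=4: a_4=1, p_4 = 1*343 + 121 = 464, q_4 = 1*17 + 6 = 23.
  i=5: a_5=5, p_5 = 5*464 + 343 = 2663, q_5 = 5*23 + 17 = 132.
Check: 2663^2 - 407*132^2 = 7091569 - 7091568 = 1, so (x, y) = (2663, 132) solves the equation, and by the theorem it is the least positive solution.

(x, y) = (2663, 132)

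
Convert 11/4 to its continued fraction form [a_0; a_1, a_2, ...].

Run the Euclidean algorithm on 11 and 4; the successive quotients are the partial quotients a_0, a_1, ... (each step inverts the fractional part left over by the previous one):
  11 = 2*4 + 3, so a_0 = 2.
  4 = 1*3 + 1, so a_1 = 1.
  3 = 3*1 + 0, so a_2 = 3.
The remainder reaches 0 after 3 divisions, so the expansion has 3 partial quotients, read off in order.

[2; 1, 3]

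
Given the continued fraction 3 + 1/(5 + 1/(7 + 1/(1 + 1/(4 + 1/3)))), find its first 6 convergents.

Using the convergent recurrence p_i = a_i*p_{i-1} + p_{i-2}, q_i = a_i*q_{i-1} + q_{i-2} with p_{-2}=0, p_{-1}=1, q_{-2}=1, q_{-1}=0:
  i=0: a_0=3, p_0 = 3*1 + 0 = 3, q_0 = 3*0 + 1 = 1.
  i=1: a_1=5, p_1 = 5*3 + 1 = 16, q_1 = 5*1 + 0 = 5.
  i=2: a_2=7, p_2 = 7*16 + 3 = 115, q_2 = 7*5 + 1 = 36.
  i=3: a_3=1, p_3 = 1*115 + 16 = 131, q_3 = 1*36 + 5 = 41.
  i=4: a_4=4, p_4 = 4*131 + 115 = 639, q_4 = 4*41 + 36 = 200.
  i=5: a_5=3, p_5 = 3*639 + 131 = 2048, q_5 = 3*200 + 41 = 641.

3/1, 16/5, 115/36, 131/41, 639/200, 2048/641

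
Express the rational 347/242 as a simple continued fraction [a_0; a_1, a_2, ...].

[1; 2, 3, 3, 1, 1, 4]

Run the Euclidean algorithm on 347 and 242; the successive quotients are the partial quotients a_0, a_1, ... (each step inverts the fractional part left over by the previous one):
  347 = 1*242 + 105, so a_0 = 1.
  242 = 2*105 + 32, so a_1 = 2.
  105 = 3*32 + 9, so a_2 = 3.
  32 = 3*9 + 5, so a_3 = 3.
  9 = 1*5 + 4, so a_4 = 1.
  5 = 1*4 + 1, so a_5 = 1.
  4 = 4*1 + 0, so a_6 = 4.
The remainder reaches 0 after 7 divisions, so the expansion has 7 partial quotients, read off in order.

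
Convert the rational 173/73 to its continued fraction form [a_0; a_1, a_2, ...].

Run the Euclidean algorithm on 173 and 73; the successive quotients are the partial quotients a_0, a_1, ... (each step inverts the fractional part left over by the previous one):
  173 = 2*73 + 27, so a_0 = 2.
  73 = 2*27 + 19, so a_1 = 2.
  27 = 1*19 + 8, so a_2 = 1.
  19 = 2*8 + 3, so a_3 = 2.
  8 = 2*3 + 2, so a_4 = 2.
  3 = 1*2 + 1, so a_5 = 1.
  2 = 2*1 + 0, so a_6 = 2.
The remainder reaches 0 after 7 divisions, so the expansion has 7 partial quotients, read off in order.

[2; 2, 1, 2, 2, 1, 2]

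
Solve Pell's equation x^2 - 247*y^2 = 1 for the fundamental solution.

First expand sqrt(247) as a continued fraction. With x_i = (sqrt(247) + m_i)/d_i and (m_0, d_0) = (0, 1): a_0 = floor(sqrt(247)) = 15, since 15^2 = 225 <= 247 < 256 = 16^2.
Iterate m_{i+1} = d_i*a_i - m_i, d_{i+1} = (247 - m_{i+1}^2)/d_i, a_{i+1} = floor((a_0 + m_{i+1})/d_{i+1}):
  m_1 = 1*15 - 0 = 15, d_1 = (247 - 15^2)/1 = 22/1 = 22, a_1 = floor((15 + 15)/22) = 1.
  m_2 = 22*1 - 15 = 7, d_2 = (247 - 7^2)/22 = 198/22 = 9, a_2 = floor((15 + 7)/9) = 2.
  m_3 = 9*2 - 7 = 11, d_3 = (247 - 11^2)/9 = 126/9 = 14, a_3 = floor((15 + 11)/14) = 1.
  m_4 = 14*1 - 11 = 3, d_4 = (247 - 3^2)/14 = 238/14 = 17, a_4 = floor((15 + 3)/17) = 1.
  m_5 = 17*1 - 3 = 14, d_5 = (247 - 14^2)/17 = 51/17 = 3, a_5 = floor((15 + 14)/3) = 9.
  m_6 = 3*9 - 14 = 13, d_6 = (247 - 13^2)/3 = 78/3 = 26, a_6 = floor((15 + 13)/26) = 1.
  m_7 = 26*1 - 13 = 13, d_7 = (247 - 13^2)/26 = 78/26 = 3, a_7 = floor((15 + 13)/3) = 9.
  m_8 = 3*9 - 13 = 14, d_8 = (247 - 14^2)/3 = 51/3 = 17, a_8 = floor((15 + 14)/17) = 1.
  m_9 = 17*1 - 14 = 3, d_9 = (247 - 3^2)/17 = 238/17 = 14, a_9 = floor((15 + 3)/14) = 1.
  m_10 = 14*1 - 3 = 11, d_10 = (247 - 11^2)/14 = 126/14 = 9, a_10 = floor((15 + 11)/9) = 2.
  m_11 = 9*2 - 11 = 7, d_11 = (247 - 7^2)/9 = 198/9 = 22, a_11 = floor((15 + 7)/22) = 1.
  m_12 = 22*1 - 7 = 15, d_12 = (247 - 15^2)/22 = 22/22 = 1, a_12 = floor((15 + 15)/1) = 30.
  m_13 = 1*30 - 15 = 15, d_13 = (247 - 15^2)/1 = 22/1 = 22: (m_13, d_13) = (m_1, d_1) = (15, 22), so from here the quotients repeat a_1, ..., a_12; the period length is 12.
So sqrt(247) = [15; (1, 2, 1, 1, 9, 1, 9, 1, 1, 2, 1, 30)] with period length k = 12.
k is even, so the fundamental solution of x^2 - 247y^2 = 1 is (p_{k-1}, q_{k-1}) = (p_11, q_11); compute convergents through index 11.
Convergents (p_i = a_i*p_{i-1} + p_{i-2}, q_i = a_i*q_{i-1} + q_{i-2} with p_{-2}=0, p_{-1}=1, q_{-2}=1, q_{-1}=0):
  i=0: a_0=15, p_0 = 15*1 + 0 = 15, q_0 = 15*0 + 1 = 1.
  i=1: a_1=1, p_1 = 1*15 + 1 = 16, q_1 = 1*1 + 0 = 1.
  i=2: a_2=2, p_2 = 2*16 + 15 = 47, q_2 = 2*1 + 1 = 3.
  i=3: a_3=1, p_3 = 1*47 + 16 = 63, q_3 = 1*3 + 1 = 4.
  i=4: a_4=1, p_4 = 1*63 + 47 = 110, q_4 = 1*4 + 3 = 7.
  i=5: a_5=9, p_5 = 9*110 + 63 = 1053, q_5 = 9*7 + 4 = 67.
  i=6: a_6=1, p_6 = 1*1053 + 110 = 1163, q_6 = 1*67 + 7 = 74.
  i=7: a_7=9, p_7 = 9*1163 + 1053 = 11520, q_7 = 9*74 + 67 = 733.
  i=8: a_8=1, p_8 = 1*11520 + 1163 = 12683, q_8 = 1*733 + 74 = 807.
  i=9: a_9=1, p_9 = 1*12683 + 11520 = 24203, q_9 = 1*807 + 733 = 1540.
  i=10: a_10=2, p_10 = 2*24203 + 12683 = 61089, q_10 = 2*1540 + 807 = 3887.
  i=11: a_11=1, p_11 = 1*61089 + 24203 = 85292, q_11 = 1*3887 + 1540 = 5427.
Check: 85292^2 - 247*5427^2 = 7274725264 - 7274725263 = 1, so (x, y) = (85292, 5427) solves the equation, and by the theorem it is the least positive solution.

(x, y) = (85292, 5427)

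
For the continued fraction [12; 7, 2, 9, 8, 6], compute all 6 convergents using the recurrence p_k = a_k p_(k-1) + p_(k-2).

Using the convergent recurrence p_i = a_i*p_{i-1} + p_{i-2}, q_i = a_i*q_{i-1} + q_{i-2} with p_{-2}=0, p_{-1}=1, q_{-2}=1, q_{-1}=0:
  i=0: a_0=12, p_0 = 12*1 + 0 = 12, q_0 = 12*0 + 1 = 1.
  i=1: a_1=7, p_1 = 7*12 + 1 = 85, q_1 = 7*1 + 0 = 7.
  i=2: a_2=2, p_2 = 2*85 + 12 = 182, q_2 = 2*7 + 1 = 15.
  i=3: a_3=9, p_3 = 9*182 + 85 = 1723, q_3 = 9*15 + 7 = 142.
  i=4: a_4=8, p_4 = 8*1723 + 182 = 13966, q_4 = 8*142 + 15 = 1151.
  i=5: a_5=6, p_5 = 6*13966 + 1723 = 85519, q_5 = 6*1151 + 142 = 7048.

12/1, 85/7, 182/15, 1723/142, 13966/1151, 85519/7048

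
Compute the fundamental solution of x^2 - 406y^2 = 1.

(x, y) = (59468095, 2951352)

First expand sqrt(406) as a continued fraction. With x_i = (sqrt(406) + m_i)/d_i and (m_0, d_0) = (0, 1): a_0 = floor(sqrt(406)) = 20, since 20^2 = 400 <= 406 < 441 = 21^2.
Iterate m_{i+1} = d_i*a_i - m_i, d_{i+1} = (406 - m_{i+1}^2)/d_i, a_{i+1} = floor((a_0 + m_{i+1})/d_{i+1}):
  m_1 = 1*20 - 0 = 20, d_1 = (406 - 20^2)/1 = 6/1 = 6, a_1 = floor((20 + 20)/6) = 6.
  m_2 = 6*6 - 20 = 16, d_2 = (406 - 16^2)/6 = 150/6 = 25, a_2 = floor((20 + 16)/25) = 1.
  m_3 = 25*1 - 16 = 9, d_3 = (406 - 9^2)/25 = 325/25 = 13, a_3 = floor((20 + 9)/13) = 2.
  m_4 = 13*2 - 9 = 17, d_4 = (406 - 17^2)/13 = 117/13 = 9, a_4 = floor((20 + 17)/9) = 4.
  m_5 = 9*4 - 17 = 19, d_5 = (406 - 19^2)/9 = 45/9 = 5, a_5 = floor((20 + 19)/5) = 7.
  m_6 = 5*7 - 19 = 16, d_6 = (406 - 16^2)/5 = 150/5 = 30, a_6 = floor((20 + 16)/30) = 1.
  m_7 = 30*1 - 16 = 14, d_7 = (406 - 14^2)/30 = 210/30 = 7, a_7 = floor((20 + 14)/7) = 4.
  m_8 = 7*4 - 14 = 14, d_8 = (406 - 14^2)/7 = 210/7 = 30, a_8 = floor((20 + 14)/30) = 1.
  m_9 = 30*1 - 14 = 16, d_9 = (406 - 16^2)/30 = 150/30 = 5, a_9 = floor((20 + 16)/5) = 7.
  m_10 = 5*7 - 16 = 19, d_10 = (406 - 19^2)/5 = 45/5 = 9, a_10 = floor((20 + 19)/9) = 4.
  m_11 = 9*4 - 19 = 17, d_11 = (406 - 17^2)/9 = 117/9 = 13, a_11 = floor((20 + 17)/13) = 2.
  m_12 = 13*2 - 17 = 9, d_12 = (406 - 9^2)/13 = 325/13 = 25, a_12 = floor((20 + 9)/25) = 1.
  m_13 = 25*1 - 9 = 16, d_13 = (406 - 16^2)/25 = 150/25 = 6, a_13 = floor((20 + 16)/6) = 6.
  m_14 = 6*6 - 16 = 20, d_14 = (406 - 20^2)/6 = 6/6 = 1, a_14 = floor((20 + 20)/1) = 40.
  m_15 = 1*40 - 20 = 20, d_15 = (406 - 20^2)/1 = 6/1 = 6: (m_15, d_15) = (m_1, d_1) = (20, 6), so from here the quotients repeat a_1, ..., a_14; the period length is 14.
So sqrt(406) = [20; (6, 1, 2, 4, 7, 1, 4, 1, 7, 4, 2, 1, 6, 40)] with period length k = 14.
k is even, so the fundamental solution of x^2 - 406y^2 = 1 is (p_{k-1}, q_{k-1}) = (p_13, q_13); compute convergents through index 13.
Convergents (p_i = a_i*p_{i-1} + p_{i-2}, q_i = a_i*q_{i-1} + q_{i-2} with p_{-2}=0, p_{-1}=1, q_{-2}=1, q_{-1}=0):
  i=0: a_0=20, p_0 = 20*1 + 0 = 20, q_0 = 20*0 + 1 = 1.
  i=1: a_1=6, p_1 = 6*20 + 1 = 121, q_1 = 6*1 + 0 = 6.
  i=2: a_2=1, p_2 = 1*121 + 20 = 141, q_2 = 1*6 + 1 = 7.
  i=3: a_3=2, p_3 = 2*141 + 121 = 403, q_3 = 2*7 + 6 = 20.
  i=4: a_4=4, p_4 = 4*403 + 141 = 1753, q_4 = 4*20 + 7 = 87.
  i=5: a_5=7, p_5 = 7*1753 + 403 = 12674, q_5 = 7*87 + 20 = 629.
  i=6: a_6=1, p_6 = 1*12674 + 1753 = 14427, q_6 = 1*629 + 87 = 716.
  i=7: a_7=4, p_7 = 4*14427 + 12674 = 70382, q_7 = 4*716 + 629 = 3493.
  i=8: a_8=1, p_8 = 1*70382 + 14427 = 84809, q_8 = 1*3493 + 716 = 4209.
  i=9: a_9=7, p_9 = 7*84809 + 70382 = 664045, q_9 = 7*4209 + 3493 = 32956.
  i=10: a_10=4, p_10 = 4*664045 + 84809 = 2740989, q_10 = 4*32956 + 4209 = 136033.
  i=11: a_11=2, p_11 = 2*2740989 + 664045 = 6146023, q_11 = 2*136033 + 32956 = 305022.
  i=12: a_12=1, p_12 = 1*6146023 + 2740989 = 8887012, q_12 = 1*305022 + 136033 = 441055.
  i=13: a_13=6, p_13 = 6*8887012 + 6146023 = 59468095, q_13 = 6*441055 + 305022 = 2951352.
Check: 59468095^2 - 406*2951352^2 = 3536454322929025 - 3536454322929024 = 1, so (x, y) = (59468095, 2951352) solves the equation, and by the theorem it is the least positive solution.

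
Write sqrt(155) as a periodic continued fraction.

[12; (2, 4, 2, 24)]

Write x_i = (sqrt(155) + m_i)/d_i with (m_0, d_0) = (0, 1). a_0 = floor(sqrt(155)) = 12, since 12^2 = 144 <= 155 < 169 = 13^2.
Iterate m_{i+1} = d_i*a_i - m_i, d_{i+1} = (155 - m_{i+1}^2)/d_i, a_{i+1} = floor((a_0 + m_{i+1})/d_{i+1}):
  m_1 = 1*12 - 0 = 12, d_1 = (155 - 12^2)/1 = 11/1 = 11, a_1 = floor((12 + 12)/11) = 2.
  m_2 = 11*2 - 12 = 10, d_2 = (155 - 10^2)/11 = 55/11 = 5, a_2 = floor((12 + 10)/5) = 4.
  m_3 = 5*4 - 10 = 10, d_3 = (155 - 10^2)/5 = 55/5 = 11, a_3 = floor((12 + 10)/11) = 2.
  m_4 = 11*2 - 10 = 12, d_4 = (155 - 12^2)/11 = 11/11 = 1, a_4 = floor((12 + 12)/1) = 24.
  m_5 = 1*24 - 12 = 12, d_5 = (155 - 12^2)/1 = 11/1 = 11: (m_5, d_5) = (m_1, d_1) = (12, 11), so from here the quotients repeat a_1, ..., a_4; the period length is 4.
Hence the expansion of sqrt(155) is a_0 = 12 followed by the repeating block 2, 4, 2, 24 (period 4).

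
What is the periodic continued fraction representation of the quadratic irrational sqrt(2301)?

Write x_i = (sqrt(2301) + m_i)/d_i with (m_0, d_0) = (0, 1). a_0 = floor(sqrt(2301)) = 47, since 47^2 = 2209 <= 2301 < 2304 = 48^2.
Iterate m_{i+1} = d_i*a_i - m_i, d_{i+1} = (2301 - m_{i+1}^2)/d_i, a_{i+1} = floor((a_0 + m_{i+1})/d_{i+1}):
  m_1 = 1*47 - 0 = 47, d_1 = (2301 - 47^2)/1 = 92/1 = 92, a_1 = floor((47 + 47)/92) = 1.
  m_2 = 92*1 - 47 = 45, d_2 = (2301 - 45^2)/92 = 276/92 = 3, a_2 = floor((47 + 45)/3) = 30.
  m_3 = 3*30 - 45 = 45, d_3 = (2301 - 45^2)/3 = 276/3 = 92, a_3 = floor((47 + 45)/92) = 1.
  m_4 = 92*1 - 45 = 47, d_4 = (2301 - 47^2)/92 = 92/92 = 1, a_4 = floor((47 + 47)/1) = 94.
  m_5 = 1*94 - 47 = 47, d_5 = (2301 - 47^2)/1 = 92/1 = 92: (m_5, d_5) = (m_1, d_1) = (47, 92), so from here the quotients repeat a_1, ..., a_4; the period length is 4.
Hence the expansion of sqrt(2301) is a_0 = 47 followed by the repeating block 1, 30, 1, 94 (period 4).

[47; (1, 30, 1, 94)]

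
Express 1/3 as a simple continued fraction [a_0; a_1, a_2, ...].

[0; 3]

Run the Euclidean algorithm on 1 and 3; the successive quotients are the partial quotients a_0, a_1, ... (each step inverts the fractional part left over by the previous one):
  1 = 0*3 + 1, so a_0 = 0.
  3 = 3*1 + 0, so a_1 = 3.
The remainder reaches 0 after 2 divisions, so the expansion has 2 partial quotients, read off in order.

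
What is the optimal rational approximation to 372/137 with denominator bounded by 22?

19/7

Expand x = 372/137 as a continued fraction with the Euclidean algorithm:
  372 = 2*137 + 98, so a_0 = 2.
  137 = 1*98 + 39, so a_1 = 1.
  98 = 2*39 + 20, so a_2 = 2.
  39 = 1*20 + 19, so a_3 = 1.
  20 = 1*19 + 1, so a_4 = 1.
  19 = 19*1 + 0, so a_5 = 19.
so x = [2; 1, 2, 1, 1, 19].
Convergents (p_i = a_i*p_{i-1} + p_{i-2}, q_i = a_i*q_{i-1} + q_{i-2} with p_{-2}=0, p_{-1}=1, q_{-2}=1, q_{-1}=0), until the denominator exceeds 22:
  i=0: a_0=2, p_0 = 2*1 + 0 = 2, q_0 = 2*0 + 1 = 1.
  i=1: a_1=1, p_1 = 1*2 + 1 = 3, q_1 = 1*1 + 0 = 1.
  i=2: a_2=2, p_2 = 2*3 + 2 = 8, q_2 = 2*1 + 1 = 3.
  i=3: a_3=1, p_3 = 1*8 + 3 = 11, q_3 = 1*3 + 1 = 4.
  i=4: a_4=1, p_4 = 1*11 + 8 = 19, q_4 = 1*4 + 3 = 7.
  i=5: a_5=19, p_5 = 19*19 + 11 = 372, q_5 = 19*7 + 4 = 137.
q_5 = 137 > 22, so the last convergent with denominator <= 22 is p_4/q_4 = 19/7.
The closest fraction with denominator <= 22 is either p_4/q_4 or the intermediate fraction (k*p_4 + p_3)/(k*q_4 + q_3) with the largest k >= 1 whose denominator stays <= 22; these approach x as k grows, and every other convergent or intermediate fraction in range is farther away.
Largest k: floor((22 - q_3)/q_4) = floor((22 - 4)/7) = 2.
That gives (2*19 + 11)/(2*7 + 4) = 49/18.
Compare the errors: |x - 19/7| = |372*7 - 19*137|/(137*7) = 1/959, and |x - 49/18| = |372*18 - 49*137|/(137*18) = 17/2466.
Cross-multiplying, 1*2466 = 2466 < 16303 = 17*959, so 1/959 is smaller: the convergent 19/7 is closer to x than 49/18.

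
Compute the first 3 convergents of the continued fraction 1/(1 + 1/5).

Using the convergent recurrence p_i = a_i*p_{i-1} + p_{i-2}, q_i = a_i*q_{i-1} + q_{i-2} with p_{-2}=0, p_{-1}=1, q_{-2}=1, q_{-1}=0:
  i=0: a_0=0, p_0 = 0*1 + 0 = 0, q_0 = 0*0 + 1 = 1.
  i=1: a_1=1, p_1 = 1*0 + 1 = 1, q_1 = 1*1 + 0 = 1.
  i=2: a_2=5, p_2 = 5*1 + 0 = 5, q_2 = 5*1 + 1 = 6.

0/1, 1/1, 5/6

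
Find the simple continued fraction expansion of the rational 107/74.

[1; 2, 4, 8]

Run the Euclidean algorithm on 107 and 74; the successive quotients are the partial quotients a_0, a_1, ... (each step inverts the fractional part left over by the previous one):
  107 = 1*74 + 33, so a_0 = 1.
  74 = 2*33 + 8, so a_1 = 2.
  33 = 4*8 + 1, so a_2 = 4.
  8 = 8*1 + 0, so a_3 = 8.
The remainder reaches 0 after 4 divisions, so the expansion has 4 partial quotients, read off in order.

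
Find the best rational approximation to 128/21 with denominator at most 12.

Expand x = 128/21 as a continued fraction with the Euclidean algorithm:
  128 = 6*21 + 2, so a_0 = 6.
  21 = 10*2 + 1, so a_1 = 10.
  2 = 2*1 + 0, so a_2 = 2.
so x = [6; 10, 2].
Convergents (p_i = a_i*p_{i-1} + p_{i-2}, q_i = a_i*q_{i-1} + q_{i-2} with p_{-2}=0, p_{-1}=1, q_{-2}=1, q_{-1}=0), until the denominator exceeds 12:
  i=0: a_0=6, p_0 = 6*1 + 0 = 6, q_0 = 6*0 + 1 = 1.
  i=1: a_1=10, p_1 = 10*6 + 1 = 61, q_1 = 10*1 + 0 = 10.
  i=2: a_2=2, p_2 = 2*61 + 6 = 128, q_2 = 2*10 + 1 = 21.
q_2 = 21 > 12, so the last convergent with denominator <= 12 is p_1/q_1 = 61/10.
The closest fraction with denominator <= 12 is either p_1/q_1 or the intermediate fraction (k*p_1 + p_0)/(k*q_1 + q_0) with the largest k >= 1 whose denominator stays <= 12; these approach x as k grows, and every other convergent or intermediate fraction in range is farther away.
Largest k: floor((12 - q_0)/q_1) = floor((12 - 1)/10) = 1.
That gives (1*61 + 6)/(1*10 + 1) = 67/11.
Compare the errors: |x - 61/10| = |128*10 - 61*21|/(21*10) = 1/210, and |x - 67/11| = |128*11 - 67*21|/(21*11) = 1/231.
Cross-multiplying, 1*210 = 210 < 231 = 1*231, so 1/231 is smaller: the intermediate fraction 67/11 is closer to x than 61/10.

67/11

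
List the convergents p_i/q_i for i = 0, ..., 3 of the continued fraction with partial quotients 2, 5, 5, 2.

Using the convergent recurrence p_i = a_i*p_{i-1} + p_{i-2}, q_i = a_i*q_{i-1} + q_{i-2} with p_{-2}=0, p_{-1}=1, q_{-2}=1, q_{-1}=0:
  i=0: a_0=2, p_0 = 2*1 + 0 = 2, q_0 = 2*0 + 1 = 1.
  i=1: a_1=5, p_1 = 5*2 + 1 = 11, q_1 = 5*1 + 0 = 5.
  i=2: a_2=5, p_2 = 5*11 + 2 = 57, q_2 = 5*5 + 1 = 26.
  i=3: a_3=2, p_3 = 2*57 + 11 = 125, q_3 = 2*26 + 5 = 57.

2/1, 11/5, 57/26, 125/57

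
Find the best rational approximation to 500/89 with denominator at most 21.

118/21

Expand x = 500/89 as a continued fraction with the Euclidean algorithm:
  500 = 5*89 + 55, so a_0 = 5.
  89 = 1*55 + 34, so a_1 = 1.
  55 = 1*34 + 21, so a_2 = 1.
  34 = 1*21 + 13, so a_3 = 1.
  21 = 1*13 + 8, so a_4 = 1.
  13 = 1*8 + 5, so a_5 = 1.
  8 = 1*5 + 3, so a_6 = 1.
  5 = 1*3 + 2, so a_7 = 1.
  3 = 1*2 + 1, so a_8 = 1.
  2 = 2*1 + 0, so a_9 = 2.
so x = [5; 1, 1, 1, 1, 1, 1, 1, 1, 2].
Convergents (p_i = a_i*p_{i-1} + p_{i-2}, q_i = a_i*q_{i-1} + q_{i-2} with p_{-2}=0, p_{-1}=1, q_{-2}=1, q_{-1}=0), until the denominator exceeds 21:
  i=0: a_0=5, p_0 = 5*1 + 0 = 5, q_0 = 5*0 + 1 = 1.
  i=1: a_1=1, p_1 = 1*5 + 1 = 6, q_1 = 1*1 + 0 = 1.
  i=2: a_2=1, p_2 = 1*6 + 5 = 11, q_2 = 1*1 + 1 = 2.
  i=3: a_3=1, p_3 = 1*11 + 6 = 17, q_3 = 1*2 + 1 = 3.
  i=4: a_4=1, p_4 = 1*17 + 11 = 28, q_4 = 1*3 + 2 = 5.
  i=5: a_5=1, p_5 = 1*28 + 17 = 45, q_5 = 1*5 + 3 = 8.
  i=6: a_6=1, p_6 = 1*45 + 28 = 73, q_6 = 1*8 + 5 = 13.
  i=7: a_7=1, p_7 = 1*73 + 45 = 118, q_7 = 1*13 + 8 = 21.
  i=8: a_8=1, p_8 = 1*118 + 73 = 191, q_8 = 1*21 + 13 = 34.
q_8 = 34 > 21, so the last convergent with denominator <= 21 is p_7/q_7 = 118/21.
The closest fraction with denominator <= 21 is either p_7/q_7 or the intermediate fraction (k*p_7 + p_6)/(k*q_7 + q_6) with the largest k >= 1 whose denominator stays <= 21; these approach x as k grows, and every other convergent or intermediate fraction in range is farther away.
Largest k: floor((21 - q_6)/q_7) = floor((21 - 13)/21) = 0.
Since k = 0, no intermediate fraction beyond p_7/q_7 has denominator <= 21, so the convergent 118/21 is the closest (its error is |500*21 - 118*89|/(89*21) = 2/1869).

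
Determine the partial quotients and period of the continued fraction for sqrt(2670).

Write x_i = (sqrt(2670) + m_i)/d_i with (m_0, d_0) = (0, 1). a_0 = floor(sqrt(2670)) = 51, since 51^2 = 2601 <= 2670 < 2704 = 52^2.
Iterate m_{i+1} = d_i*a_i - m_i, d_{i+1} = (2670 - m_{i+1}^2)/d_i, a_{i+1} = floor((a_0 + m_{i+1})/d_{i+1}):
  m_1 = 1*51 - 0 = 51, d_1 = (2670 - 51^2)/1 = 69/1 = 69, a_1 = floor((51 + 51)/69) = 1.
  m_2 = 69*1 - 51 = 18, d_2 = (2670 - 18^2)/69 = 2346/69 = 34, a_2 = floor((51 + 18)/34) = 2.
  m_3 = 34*2 - 18 = 50, d_3 = (2670 - 50^2)/34 = 170/34 = 5, a_3 = floor((51 + 50)/5) = 20.
  m_4 = 5*20 - 50 = 50, d_4 = (2670 - 50^2)/5 = 170/5 = 34, a_4 = floor((51 + 50)/34) = 2.
  m_5 = 34*2 - 50 = 18, d_5 = (2670 - 18^2)/34 = 2346/34 = 69, a_5 = floor((51 + 18)/69) = 1.
  m_6 = 69*1 - 18 = 51, d_6 = (2670 - 51^2)/69 = 69/69 = 1, a_6 = floor((51 + 51)/1) = 102.
  m_7 = 1*102 - 51 = 51, d_7 = (2670 - 51^2)/1 = 69/1 = 69: (m_7, d_7) = (m_1, d_1) = (51, 69), so from here the quotients repeat a_1, ..., a_6; the period length is 6.
Hence the expansion of sqrt(2670) is a_0 = 51 followed by the repeating block 1, 2, 20, 2, 1, 102 (period 6).

[51; (1, 2, 20, 2, 1, 102)]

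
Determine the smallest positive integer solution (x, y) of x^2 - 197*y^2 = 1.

(x, y) = (393, 28)

First expand sqrt(197) as a continued fraction. With x_i = (sqrt(197) + m_i)/d_i and (m_0, d_0) = (0, 1): a_0 = floor(sqrt(197)) = 14, since 14^2 = 196 <= 197 < 225 = 15^2.
Iterate m_{i+1} = d_i*a_i - m_i, d_{i+1} = (197 - m_{i+1}^2)/d_i, a_{i+1} = floor((a_0 + m_{i+1})/d_{i+1}):
  m_1 = 1*14 - 0 = 14, d_1 = (197 - 14^2)/1 = 1/1 = 1, a_1 = floor((14 + 14)/1) = 28.
  m_2 = 1*28 - 14 = 14, d_2 = (197 - 14^2)/1 = 1/1 = 1: (m_2, d_2) = (m_1, d_1) = (14, 1), so from here the quotient a_1 repeats; the period length is 1.
So sqrt(197) = [14; (28)] with period length k = 1.
k is odd, so (p_{k-1}, q_{k-1}) only solves x^2 - 197y^2 = -1 and the fundamental solution of x^2 - 197y^2 = 1 is (p_{2k-1}, q_{2k-1}) = (p_1, q_1); compute convergents through index 1, running through the period twice.
Convergents (p_i = a_i*p_{i-1} + p_{i-2}, q_i = a_i*q_{i-1} + q_{i-2} with p_{-2}=0, p_{-1}=1, q_{-2}=1, q_{-1}=0):
  i=0: a_0=14, p_0 = 14*1 + 0 = 14, q_0 = 14*0 + 1 = 1.
  i=1: a_1=28, p_1 = 28*14 + 1 = 393, q_1 = 28*1 + 0 = 28.
Indeed p_0^2 - 197*q_0^2 = 196 - 197 = -1, not +1.
Check: 393^2 - 197*28^2 = 154449 - 154448 = 1, so (x, y) = (393, 28) solves the equation, and by the theorem it is the least positive solution.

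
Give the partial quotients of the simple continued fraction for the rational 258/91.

Run the Euclidean algorithm on 258 and 91; the successive quotients are the partial quotients a_0, a_1, ... (each step inverts the fractional part left over by the previous one):
  258 = 2*91 + 76, so a_0 = 2.
  91 = 1*76 + 15, so a_1 = 1.
  76 = 5*15 + 1, so a_2 = 5.
  15 = 15*1 + 0, so a_3 = 15.
The remainder reaches 0 after 4 divisions, so the expansion has 4 partial quotients, read off in order.

[2; 1, 5, 15]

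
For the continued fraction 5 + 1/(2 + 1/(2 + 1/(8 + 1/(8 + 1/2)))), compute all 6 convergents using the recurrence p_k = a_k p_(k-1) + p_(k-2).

Using the convergent recurrence p_i = a_i*p_{i-1} + p_{i-2}, q_i = a_i*q_{i-1} + q_{i-2} with p_{-2}=0, p_{-1}=1, q_{-2}=1, q_{-1}=0:
  i=0: a_0=5, p_0 = 5*1 + 0 = 5, q_0 = 5*0 + 1 = 1.
  i=1: a_1=2, p_1 = 2*5 + 1 = 11, q_1 = 2*1 + 0 = 2.
  i=2: a_2=2, p_2 = 2*11 + 5 = 27, q_2 = 2*2 + 1 = 5.
  i=3: a_3=8, p_3 = 8*27 + 11 = 227, q_3 = 8*5 + 2 = 42.
  i=4: a_4=8, p_4 = 8*227 + 27 = 1843, q_4 = 8*42 + 5 = 341.
  i=5: a_5=2, p_5 = 2*1843 + 227 = 3913, q_5 = 2*341 + 42 = 724.

5/1, 11/2, 27/5, 227/42, 1843/341, 3913/724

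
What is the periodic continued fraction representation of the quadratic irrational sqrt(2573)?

[50; (1, 2, 1, 1, 1, 2, 1, 1, 1, 2, 1, 100)]

Write x_i = (sqrt(2573) + m_i)/d_i with (m_0, d_0) = (0, 1). a_0 = floor(sqrt(2573)) = 50, since 50^2 = 2500 <= 2573 < 2601 = 51^2.
Iterate m_{i+1} = d_i*a_i - m_i, d_{i+1} = (2573 - m_{i+1}^2)/d_i, a_{i+1} = floor((a_0 + m_{i+1})/d_{i+1}):
  m_1 = 1*50 - 0 = 50, d_1 = (2573 - 50^2)/1 = 73/1 = 73, a_1 = floor((50 + 50)/73) = 1.
  m_2 = 73*1 - 50 = 23, d_2 = (2573 - 23^2)/73 = 2044/73 = 28, a_2 = floor((50 + 23)/28) = 2.
  m_3 = 28*2 - 23 = 33, d_3 = (2573 - 33^2)/28 = 1484/28 = 53, a_3 = floor((50 + 33)/53) = 1.
  m_4 = 53*1 - 33 = 20, d_4 = (2573 - 20^2)/53 = 2173/53 = 41, a_4 = floor((50 + 20)/41) = 1.
  m_5 = 41*1 - 20 = 21, d_5 = (2573 - 21^2)/41 = 2132/41 = 52, a_5 = floor((50 + 21)/52) = 1.
  m_6 = 52*1 - 21 = 31, d_6 = (2573 - 31^2)/52 = 1612/52 = 31, a_6 = floor((50 + 31)/31) = 2.
  m_7 = 31*2 - 31 = 31, d_7 = (2573 - 31^2)/31 = 1612/31 = 52, a_7 = floor((50 + 31)/52) = 1.
  m_8 = 52*1 - 31 = 21, d_8 = (2573 - 21^2)/52 = 2132/52 = 41, a_8 = floor((50 + 21)/41) = 1.
  m_9 = 41*1 - 21 = 20, d_9 = (2573 - 20^2)/41 = 2173/41 = 53, a_9 = floor((50 + 20)/53) = 1.
  m_10 = 53*1 - 20 = 33, d_10 = (2573 - 33^2)/53 = 1484/53 = 28, a_10 = floor((50 + 33)/28) = 2.
  m_11 = 28*2 - 33 = 23, d_11 = (2573 - 23^2)/28 = 2044/28 = 73, a_11 = floor((50 + 23)/73) = 1.
  m_12 = 73*1 - 23 = 50, d_12 = (2573 - 50^2)/73 = 73/73 = 1, a_12 = floor((50 + 50)/1) = 100.
  m_13 = 1*100 - 50 = 50, d_13 = (2573 - 50^2)/1 = 73/1 = 73: (m_13, d_13) = (m_1, d_1) = (50, 73), so from here the quotients repeat a_1, ..., a_12; the period length is 12.
Hence the expansion of sqrt(2573) is a_0 = 50 followed by the repeating block 1, 2, 1, 1, 1, 2, 1, 1, 1, 2, 1, 100 (period 12).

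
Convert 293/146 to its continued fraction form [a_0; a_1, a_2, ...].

[2; 146]

Run the Euclidean algorithm on 293 and 146; the successive quotients are the partial quotients a_0, a_1, ... (each step inverts the fractional part left over by the previous one):
  293 = 2*146 + 1, so a_0 = 2.
  146 = 146*1 + 0, so a_1 = 146.
The remainder reaches 0 after 2 divisions, so the expansion has 2 partial quotients, read off in order.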